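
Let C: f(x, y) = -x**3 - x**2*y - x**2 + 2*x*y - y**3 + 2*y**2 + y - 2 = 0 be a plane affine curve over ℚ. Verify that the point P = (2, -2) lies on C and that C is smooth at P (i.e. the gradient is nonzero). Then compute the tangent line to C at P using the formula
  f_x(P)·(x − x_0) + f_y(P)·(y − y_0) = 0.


Tangent line at P: -12*x - 19*y - 14 = 0.

Step 1: f(2, -2) = 0, so P lies on C.
Step 2: partial derivatives
  f_x(x, y) = -3*x**2 - 2*x*y - 2*x + 2*y, f_y(x, y) = -x**2 + 2*x - 3*y**2 + 4*y + 1.
  f_x(P) = -12, f_y(P) = -19 (gradient nonzero, so P is smooth).
Step 3: tangent line at P: -12·(x − 2) + -19·(y − -2) = 0.
Expanding: -12*x - 19*y - 14 = 0.


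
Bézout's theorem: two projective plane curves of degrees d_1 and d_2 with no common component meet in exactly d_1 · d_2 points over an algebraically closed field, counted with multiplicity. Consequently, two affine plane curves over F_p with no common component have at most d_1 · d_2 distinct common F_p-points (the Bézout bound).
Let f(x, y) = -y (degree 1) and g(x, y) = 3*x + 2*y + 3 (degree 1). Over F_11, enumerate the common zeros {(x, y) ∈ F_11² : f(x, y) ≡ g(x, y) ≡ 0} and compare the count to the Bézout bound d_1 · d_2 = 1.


Common zeros: {(10, 0)}; count = 1; Bézout bound = 1.

deg(f) = 1, deg(g) = 1, so Bézout bound = 1.
Scan x ∈ F_11. For each x, list the y ∈ F_11 with f(x, y) ≡ 0 and those with g(x, y) ≡ 0 (mod 11); the common zeros in that column are the intersection.
  x = 0: f ≡ 0 at y ∈ {0}; g ≡ 0 at y ∈ {4}; common: ∅.
  x = 1: f ≡ 0 at y ∈ {0}; g ≡ 0 at y ∈ {8}; common: ∅.
  x = 2: f ≡ 0 at y ∈ {0}; g ≡ 0 at y ∈ {1}; common: ∅.
  x = 3: f ≡ 0 at y ∈ {0}; g ≡ 0 at y ∈ {5}; common: ∅.
  x = 4: f ≡ 0 at y ∈ {0}; g ≡ 0 at y ∈ {9}; common: ∅.
  x = 5: f ≡ 0 at y ∈ {0}; g ≡ 0 at y ∈ {2}; common: ∅.
  x = 6: f ≡ 0 at y ∈ {0}; g ≡ 0 at y ∈ {6}; common: ∅.
  x = 7: f ≡ 0 at y ∈ {0}; g ≡ 0 at y ∈ {10}; common: ∅.
  x = 8: f ≡ 0 at y ∈ {0}; g ≡ 0 at y ∈ {3}; common: ∅.
  x = 9: f ≡ 0 at y ∈ {0}; g ≡ 0 at y ∈ {7}; common: ∅.
  x = 10: f ≡ 0 at y ∈ {0}; g ≡ 0 at y ∈ {0}; common: {0}.
Collecting: common zeros = {(10, 0)}, so the count is 1.
Comparison with the Bézout bound: 1 ≤ 1 = deg(f)·deg(g), as expected for curves with no common component (the bound is attained).


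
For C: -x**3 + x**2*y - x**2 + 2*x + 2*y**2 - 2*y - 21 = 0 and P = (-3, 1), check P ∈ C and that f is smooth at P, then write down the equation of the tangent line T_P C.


Tangent line at P: -25*x + 11*y - 86 = 0.

Step 1: f(-3, 1) = 0, so P lies on C.
Step 2: partial derivatives
  f_x(x, y) = -3*x**2 + 2*x*y - 2*x + 2, f_y(x, y) = x**2 + 4*y - 2.
  f_x(P) = -25, f_y(P) = 11 (gradient nonzero, so P is smooth).
Step 3: tangent line at P: -25·(x − -3) + 11·(y − 1) = 0.
Expanding: -25*x + 11*y - 86 = 0.


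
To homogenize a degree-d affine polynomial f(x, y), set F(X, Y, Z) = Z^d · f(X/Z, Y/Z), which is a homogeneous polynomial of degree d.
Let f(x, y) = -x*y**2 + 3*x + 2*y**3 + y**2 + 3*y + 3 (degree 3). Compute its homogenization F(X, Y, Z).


F(X, Y, Z) = -X*Y**2 + 3*X*Z**2 + 2*Y**3 + Y**2*Z + 3*Y*Z**2 + 3*Z**3

deg(f) = 3.
Substitute x = X/Z, y = Y/Z into f, then multiply by Z^3.
  monomial -1·x^1·y^2 ↦ -1·X^1·Y^2·Z^0.
  monomial 3·x^1·y^0 ↦ 3·X^1·Y^0·Z^2.
  monomial 2·x^0·y^3 ↦ 2·X^0·Y^3·Z^0.
  monomial 1·x^0·y^2 ↦ 1·X^0·Y^2·Z^1.
  monomial 3·x^0·y^1 ↦ 3·X^0·Y^1·Z^2.
  monomial 3·x^0·y^0 ↦ 3·X^0·Y^0·Z^3.
Collecting: F(X, Y, Z) = -X*Y**2 + 3*X*Z**2 + 2*Y**3 + Y**2*Z + 3*Y*Z**2 + 3*Z**3.


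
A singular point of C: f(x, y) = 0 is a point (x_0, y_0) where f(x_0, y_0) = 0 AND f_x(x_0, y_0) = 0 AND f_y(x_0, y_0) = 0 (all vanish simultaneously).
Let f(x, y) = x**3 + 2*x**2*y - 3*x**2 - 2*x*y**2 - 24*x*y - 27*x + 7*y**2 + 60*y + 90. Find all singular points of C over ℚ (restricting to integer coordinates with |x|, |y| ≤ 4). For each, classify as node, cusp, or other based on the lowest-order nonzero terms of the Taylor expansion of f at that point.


Singular points: {(3, -3)}; classification: cusp.

Compute partial derivatives:
  f_x = 3*x**2 + 4*x*y - 6*x - 2*y**2 - 24*y - 27.
  f_y = 2*x**2 - 4*x*y - 24*x + 14*y + 60.
Scan x_0 ∈ {−4, ..., 4}. For each x_0, f_y(x_0, y) is a polynomial in y; find its integer roots y ∈ {−4, ..., 4}, then test f_x and f at those candidates.
  x = -4: f_y(-4, y) = 30*y + 188; no integer root y with |y| ≤ 4.
  x = -3: f_y(-3, y) = 26*y + 150; no integer root y with |y| ≤ 4.
  x = -2: f_y(-2, y) = 22*y + 116; no integer root y with |y| ≤ 4.
  x = -1: f_y(-1, y) = 18*y + 86; no integer root y with |y| ≤ 4.
  x = 0: f_y(0, y) = 14*y + 60; no integer root y with |y| ≤ 4.
  x = 1: f_y(1, y) = 10*y + 38; no integer root y with |y| ≤ 4.
  x = 2: f_y(2, y) = 6*y + 20; no integer root y with |y| ≤ 4.
  x = 3: f_y(3, y) = 2*y + 6; vanishes at y ∈ {-3}. (3, -3): f_x = 0, f = 0 — SINGULAR.
  x = 4: f_y(4, y) = -2*y - 4; vanishes at y ∈ {-2}. (4, -2): f_x = 5 ≠ 0.
Only singular point on the grid: (3, -3).
Classify: substitute x = 3 + u, y = -3 + v and expand: f = u**3 + 2*u**2*v - 2*u*v**2 + v**2.
No constant or linear terms (consistent with a singular point). Quadratic part: v**2. Cubic part: u**3 + 2*u**2*v - 2*u*v**2.
The quadratic part v**2 is a perfect square, so there is a single (double) tangent line v = 0, i.e. y = -3. Restricting the cubic part to that line (v = 0) leaves u**3 ≠ 0, so f is not divisible by v and the branch is v² ≈ -u**3 to lowest order — this is a cusp.
Classification: cusp.


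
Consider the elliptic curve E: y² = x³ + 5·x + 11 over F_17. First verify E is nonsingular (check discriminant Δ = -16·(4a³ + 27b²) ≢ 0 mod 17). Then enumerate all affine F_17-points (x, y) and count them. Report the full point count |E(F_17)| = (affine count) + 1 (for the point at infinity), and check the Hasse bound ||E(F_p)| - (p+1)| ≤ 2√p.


Affine points = {(1, 0), (3, 6), (3, 11), (5, 5), (5, 12), (6, 6), (6, 11), (7, 7), (7, 10), (8, 6), (8, 11)}; affine count = 11; |E(F_17)| = 12.

Discriminant check: Δ ∝ 4a³ + 27b² = 4·5³ + 27·11² = 4·125 + 27·121 ≡ 10 (mod 17). Nonzero ⇒ E is nonsingular.
For each x ∈ F_17, compute rhs = x³ + 5·x + 11 mod 17, then count y ∈ F_17 with y² ≡ rhs.
  x = 0: rhs = 11, matching y values: none (0 points).
  x = 1: rhs = 0, matching y values: 0 (1 points).
  x = 2: rhs = 12, matching y values: none (0 points).
  x = 3: rhs = 2, matching y values: 6, 11 (2 points).
  x = 4: rhs = 10, matching y values: none (0 points).
  x = 5: rhs = 8, matching y values: 5, 12 (2 points).
  x = 6: rhs = 2, matching y values: 6, 11 (2 points).
  x = 7: rhs = 15, matching y values: 7, 10 (2 points).
  x = 8: rhs = 2, matching y values: 6, 11 (2 points).
  x = 9: rhs = 3, matching y values: none (0 points).
  x = 10: rhs = 7, matching y values: none (0 points).
  x = 11: rhs = 3, matching y values: none (0 points).
  x = 12: rhs = 14, matching y values: none (0 points).
  x = 13: rhs = 12, matching y values: none (0 points).
  x = 14: rhs = 3, matching y values: none (0 points).
  x = 15: rhs = 10, matching y values: none (0 points).
  x = 16: rhs = 5, matching y values: none (0 points).
Total affine count: 11.
Full point count |E(F_17)| = 11 + 1 = 12.
Hasse bound: |12 − (17+1)| = |-6| = 6 ≤ 2√17 ≈ 8.2462 ✓.


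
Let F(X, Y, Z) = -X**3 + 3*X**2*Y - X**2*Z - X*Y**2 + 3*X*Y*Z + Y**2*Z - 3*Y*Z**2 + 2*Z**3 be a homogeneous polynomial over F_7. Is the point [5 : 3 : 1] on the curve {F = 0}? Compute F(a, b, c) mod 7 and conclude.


F(5,3,1) ≡ 0 (mod 7); P is on the curve.

Evaluate F(5, 3, 1) term-by-term (mod 7).
  -X**3 ↦ -1·125·1·1 = -125
  3*X**2*Y ↦ 3·25·3·1 = 225
  -X**2*Z ↦ -1·25·1·1 = -25
  -X*Y**2 ↦ -1·5·9·1 = -45
  3*X*Y*Z ↦ 3·5·3·1 = 45
  Y**2*Z ↦ 1·1·9·1 = 9
  -3*Y*Z**2 ↦ -3·1·3·1 = -9
  2*Z**3 ↦ 2·1·1·1 = 2
Sum: F(5, 3, 1) = (-125) + (225) + (-25) + (-45) + (45) + (9) + (-9) + (2) = 77.
Reducing mod 7: 77 ≡ 0 (mod 7).
Since F(a, b, c) ≡ 0 (mod 7), P lies on the curve.


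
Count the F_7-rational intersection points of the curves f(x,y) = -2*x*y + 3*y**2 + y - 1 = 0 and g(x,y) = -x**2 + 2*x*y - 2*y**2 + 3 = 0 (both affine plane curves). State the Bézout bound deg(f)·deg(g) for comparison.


Common zeros: {(3, 6), (5, 1)}; count = 2; Bézout bound = 4.

deg(f) = 2, deg(g) = 2, so Bézout bound = 4.
Scan x ∈ F_7. For each x, list the y ∈ F_7 with f(x, y) ≡ 0 and those with g(x, y) ≡ 0 (mod 7); the common zeros in that column are the intersection.
  x = 0: f ≡ 0 at y ∈ ∅; g ≡ 0 at y ∈ ∅; common: ∅.
  x = 1: f ≡ 0 at y ∈ ∅; g ≡ 0 at y ∈ ∅; common: ∅.
  x = 2: f ≡ 0 at y ∈ {4}; g ≡ 0 at y ∈ {3, 6}; common: ∅.
  x = 3: f ≡ 0 at y ∈ {5, 6}; g ≡ 0 at y ∈ {4, 6}; common: {6}.
  x = 4: f ≡ 0 at y ∈ ∅; g ≡ 0 at y ∈ {1, 3}; common: ∅.
  x = 5: f ≡ 0 at y ∈ {1, 2}; g ≡ 0 at y ∈ {1, 4}; common: {1}.
  x = 6: f ≡ 0 at y ∈ {3}; g ≡ 0 at y ∈ ∅; common: ∅.
Collecting: common zeros = {(3, 6), (5, 1)}, so the count is 2.
Comparison with the Bézout bound: 2 ≤ 4 = deg(f)·deg(g), as expected for curves with no common component (the affine F_7-count falls short of the bound because intersections may lie at infinity, over extension fields, or carry multiplicity).


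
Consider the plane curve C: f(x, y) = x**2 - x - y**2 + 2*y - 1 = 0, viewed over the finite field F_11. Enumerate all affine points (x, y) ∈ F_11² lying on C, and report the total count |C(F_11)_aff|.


Affine F_11-points: {(0, 1), (1, 1), (4, 0), (4, 2), (5, 4), (5, 9), (7, 4), (7, 9), (8, 0), (8, 2)}; count = 10.

For each of the 121 pairs (x, y) ∈ F_11², evaluate f(x, y) mod 11. Record the zeros.
  x = 0: [0↦10, 1↦0, 2↦10, 3↦7, 4↦2, 5↦6, 6↦8, 7↦8, 8↦6, 9↦2, 10↦7]  zeros at y ∈ {1}
  x = 1: [0↦10, 1↦0, 2↦10, 3↦7, 4↦2, 5↦6, 6↦8, 7↦8, 8↦6, 9↦2, 10↦7]  zeros at y ∈ {1}
  x = 2: [0↦1, 1↦2, 2↦1, 3↦9, 4↦4, 5↦8, 6↦10, 7↦10, 8↦8, 9↦4, 10↦9]  zeros at y ∈ ∅
  x = 3: [0↦5, 1↦6, 2↦5, 3↦2, 4↦8, 5↦1, 6↦3, 7↦3, 8↦1, 9↦8, 10↦2]  zeros at y ∈ ∅
  x = 4: [0↦0, 1↦1, 2↦0, 3↦8, 4↦3, 5↦7, 6↦9, 7↦9, 8↦7, 9↦3, 10↦8]  zeros at y ∈ {0, 2}
  x = 5: [0↦8, 1↦9, 2↦8, 3↦5, 4↦0, 5↦4, 6↦6, 7↦6, 8↦4, 9↦0, 10↦5]  zeros at y ∈ {4, 9}
  x = 6: [0↦7, 1↦8, 2↦7, 3↦4, 4↦10, 5↦3, 6↦5, 7↦5, 8↦3, 9↦10, 10↦4]  zeros at y ∈ ∅
  x = 7: [0↦8, 1↦9, 2↦8, 3↦5, 4↦0, 5↦4, 6↦6, 7↦6, 8↦4, 9↦0, 10↦5]  zeros at y ∈ {4, 9}
  x = 8: [0↦0, 1↦1, 2↦0, 3↦8, 4↦3, 5↦7, 6↦9, 7↦9, 8↦7, 9↦3, 10↦8]  zeros at y ∈ {0, 2}
  x = 9: [0↦5, 1↦6, 2↦5, 3↦2, 4↦8, 5↦1, 6↦3, 7↦3, 8↦1, 9↦8, 10↦2]  zeros at y ∈ ∅
  x = 10: [0↦1, 1↦2, 2↦1, 3↦9, 4↦4, 5↦8, 6↦10, 7↦10, 8↦8, 9↦4, 10↦9]  zeros at y ∈ ∅
Collecting zeros: affine points = {(0, 1), (1, 1), (4, 0), (4, 2), (5, 4), (5, 9), (7, 4), (7, 9), (8, 0), (8, 2)}.
Total count |C(F_11)_aff| = 10.


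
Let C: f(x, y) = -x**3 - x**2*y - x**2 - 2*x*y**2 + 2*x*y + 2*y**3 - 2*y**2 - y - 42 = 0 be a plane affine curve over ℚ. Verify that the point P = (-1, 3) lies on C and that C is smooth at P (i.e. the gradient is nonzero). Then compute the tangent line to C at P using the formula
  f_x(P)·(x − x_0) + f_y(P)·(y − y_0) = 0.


Tangent line at P: -7*x + 50*y - 157 = 0.

Step 1: f(-1, 3) = 0, so P lies on C.
Step 2: partial derivatives
  f_x(x, y) = -3*x**2 - 2*x*y - 2*x - 2*y**2 + 2*y, f_y(x, y) = -x**2 - 4*x*y + 2*x + 6*y**2 - 4*y - 1.
  f_x(P) = -7, f_y(P) = 50 (gradient nonzero, so P is smooth).
Step 3: tangent line at P: -7·(x − -1) + 50·(y − 3) = 0.
Expanding: -7*x + 50*y - 157 = 0.


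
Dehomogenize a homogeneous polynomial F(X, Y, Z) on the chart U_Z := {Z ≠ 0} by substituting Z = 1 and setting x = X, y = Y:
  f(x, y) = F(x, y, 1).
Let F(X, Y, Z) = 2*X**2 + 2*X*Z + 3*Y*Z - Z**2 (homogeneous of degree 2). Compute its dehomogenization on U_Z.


f(x, y) = 2*x**2 + 2*x + 3*y - 1

On U_Z we set Z = 1. Each monomial c·X^i·Y^j·Z^k in F becomes c·x^i·y^j·1^k = c·x^i·y^j.
Substituting Z = 1: F(X, Y, 1) = 2*x**2 + 2*x + 3*y - 1.
Note: deg(f) ≤ deg(F) = 2; strict inequality happens when F is divisible by Z (lost terms).


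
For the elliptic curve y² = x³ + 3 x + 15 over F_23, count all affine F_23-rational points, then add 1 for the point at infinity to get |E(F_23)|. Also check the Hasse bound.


Affine points = {(2, 11), (2, 12), (9, 9), (9, 14), (12, 10), (12, 13), (14, 8), (14, 15), (15, 10), (15, 13), (18, 6), (18, 17), (19, 10), (19, 13), (20, 5), (20, 18), (21, 1), (21, 22)}; affine count = 18; |E(F_23)| = 19.

Discriminant check: Δ ∝ 4a³ + 27b² = 4·3³ + 27·15² = 4·27 + 27·225 ≡ 19 (mod 23). Nonzero ⇒ E is nonsingular.
For each x ∈ F_23, compute rhs = x³ + 3·x + 15 mod 23, then count y ∈ F_23 with y² ≡ rhs.
  x = 0: rhs = 15, matching y values: none (0 points).
  x = 1: rhs = 19, matching y values: none (0 points).
  x = 2: rhs = 6, matching y values: 11, 12 (2 points).
  x = 3: rhs = 5, matching y values: none (0 points).
  x = 4: rhs = 22, matching y values: none (0 points).
  x = 5: rhs = 17, matching y values: none (0 points).
  x = 6: rhs = 19, matching y values: none (0 points).
  x = 7: rhs = 11, matching y values: none (0 points).
  x = 8: rhs = 22, matching y values: none (0 points).
  x = 9: rhs = 12, matching y values: 9, 14 (2 points).
  x = 10: rhs = 10, matching y values: none (0 points).
  x = 11: rhs = 22, matching y values: none (0 points).
  x = 12: rhs = 8, matching y values: 10, 13 (2 points).
  x = 13: rhs = 20, matching y values: none (0 points).
  x = 14: rhs = 18, matching y values: 8, 15 (2 points).
  x = 15: rhs = 8, matching y values: 10, 13 (2 points).
  x = 16: rhs = 19, matching y values: none (0 points).
  x = 17: rhs = 11, matching y values: none (0 points).
  x = 18: rhs = 13, matching y values: 6, 17 (2 points).
  x = 19: rhs = 8, matching y values: 10, 13 (2 points).
  x = 20: rhs = 2, matching y values: 5, 18 (2 points).
  x = 21: rhs = 1, matching y values: 1, 22 (2 points).
  x = 22: rhs = 11, matching y values: none (0 points).
Total affine count: 18.
Full point count |E(F_23)| = 18 + 1 = 19.
Hasse bound: |19 − (23+1)| = |-5| = 5 ≤ 2√23 ≈ 9.5917 ✓.


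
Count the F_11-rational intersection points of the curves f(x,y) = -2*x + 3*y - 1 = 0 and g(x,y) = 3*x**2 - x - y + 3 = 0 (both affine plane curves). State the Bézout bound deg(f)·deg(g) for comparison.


Common zeros: {(4, 3), (10, 7)}; count = 2; Bézout bound = 2.

deg(f) = 1, deg(g) = 2, so Bézout bound = 2.
Scan x ∈ F_11. For each x, list the y ∈ F_11 with f(x, y) ≡ 0 and those with g(x, y) ≡ 0 (mod 11); the common zeros in that column are the intersection.
  x = 0: f ≡ 0 at y ∈ {4}; g ≡ 0 at y ∈ {3}; common: ∅.
  x = 1: f ≡ 0 at y ∈ {1}; g ≡ 0 at y ∈ {5}; common: ∅.
  x = 2: f ≡ 0 at y ∈ {9}; g ≡ 0 at y ∈ {2}; common: ∅.
  x = 3: f ≡ 0 at y ∈ {6}; g ≡ 0 at y ∈ {5}; common: ∅.
  x = 4: f ≡ 0 at y ∈ {3}; g ≡ 0 at y ∈ {3}; common: {3}.
  x = 5: f ≡ 0 at y ∈ {0}; g ≡ 0 at y ∈ {7}; common: ∅.
  x = 6: f ≡ 0 at y ∈ {8}; g ≡ 0 at y ∈ {6}; common: ∅.
  x = 7: f ≡ 0 at y ∈ {5}; g ≡ 0 at y ∈ {0}; common: ∅.
  x = 8: f ≡ 0 at y ∈ {2}; g ≡ 0 at y ∈ {0}; common: ∅.
  x = 9: f ≡ 0 at y ∈ {10}; g ≡ 0 at y ∈ {6}; common: ∅.
  x = 10: f ≡ 0 at y ∈ {7}; g ≡ 0 at y ∈ {7}; common: {7}.
Collecting: common zeros = {(4, 3), (10, 7)}, so the count is 2.
Comparison with the Bézout bound: 2 ≤ 2 = deg(f)·deg(g), as expected for curves with no common component (the bound is attained).


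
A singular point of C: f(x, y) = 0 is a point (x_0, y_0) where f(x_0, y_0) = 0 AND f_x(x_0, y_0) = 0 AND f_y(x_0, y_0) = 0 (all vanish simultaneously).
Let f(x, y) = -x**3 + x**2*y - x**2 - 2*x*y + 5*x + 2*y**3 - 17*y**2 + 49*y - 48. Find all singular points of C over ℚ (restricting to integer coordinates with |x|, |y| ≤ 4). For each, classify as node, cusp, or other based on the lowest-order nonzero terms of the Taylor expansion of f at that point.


Singular points: {(1, 3)}; classification: node.

Compute partial derivatives:
  f_x = -3*x**2 + 2*x*y - 2*x - 2*y + 5.
  f_y = x**2 - 2*x + 6*y**2 - 34*y + 49.
Scan x_0 ∈ {−4, ..., 4}. For each x_0, f_y(x_0, y) is a polynomial in y; find its integer roots y ∈ {−4, ..., 4}, then test f_x and f at those candidates.
  x = -4: f_y(-4, y) = 6*y**2 - 34*y + 73; no integer root y with |y| ≤ 4.
  x = -3: f_y(-3, y) = 6*y**2 - 34*y + 64; no integer root y with |y| ≤ 4.
  x = -2: f_y(-2, y) = 6*y**2 - 34*y + 57; no integer root y with |y| ≤ 4.
  x = -1: f_y(-1, y) = 6*y**2 - 34*y + 52; no integer root y with |y| ≤ 4.
  x = 0: f_y(0, y) = 6*y**2 - 34*y + 49; no integer root y with |y| ≤ 4.
  x = 1: f_y(1, y) = 6*y**2 - 34*y + 48; vanishes at y ∈ {3}. (1, 3): f_x = 0, f = 0 — SINGULAR.
  x = 2: f_y(2, y) = 6*y**2 - 34*y + 49; no integer root y with |y| ≤ 4.
  x = 3: f_y(3, y) = 6*y**2 - 34*y + 52; no integer root y with |y| ≤ 4.
  x = 4: f_y(4, y) = 6*y**2 - 34*y + 57; no integer root y with |y| ≤ 4.
Only singular point on the grid: (1, 3).
Classify: substitute x = 1 + u, y = 3 + v and expand: f = -u**3 + u**2*v - u**2 + 2*v**3 + v**2.
No constant or linear terms (consistent with a singular point). Quadratic part: -u**2 + v**2. Cubic part: -u**3 + u**2*v + 2*v**3.
The quadratic part v**2 - u**2 = (v − u)(v + u) splits into two distinct linear factors, so there are two distinct tangent lines y − 3 = ±(x − 1) — this is a node (ordinary double point).
Classification: node.


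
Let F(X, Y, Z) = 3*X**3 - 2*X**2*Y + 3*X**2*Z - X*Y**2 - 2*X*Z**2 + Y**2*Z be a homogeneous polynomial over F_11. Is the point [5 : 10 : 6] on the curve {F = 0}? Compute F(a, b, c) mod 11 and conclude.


F(5,10,6) ≡ 10 (mod 11); P is NOT on the curve.

Evaluate F(5, 10, 6) term-by-term (mod 11).
  3*X**3 ↦ 3·125·1·1 = 375
  -2*X**2*Y ↦ -2·25·10·1 = -500
  3*X**2*Z ↦ 3·25·1·6 = 450
  -X*Y**2 ↦ -1·5·100·1 = -500
  -2*X*Z**2 ↦ -2·5·1·36 = -360
  Y**2*Z ↦ 1·1·100·6 = 600
Sum: F(5, 10, 6) = (375) + (-500) + (450) + (-500) + (-360) + (600) = 65.
Reducing mod 11: 65 ≡ 10 (mod 11).
Since F(a, b, c) ≡ 10 ≠ 0 (mod 11), P does NOT lie on the curve.


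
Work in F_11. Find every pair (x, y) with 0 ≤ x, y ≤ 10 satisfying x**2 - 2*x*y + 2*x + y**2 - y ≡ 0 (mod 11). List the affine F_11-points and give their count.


Affine F_11-points: {(0, 0), (0, 1), (2, 7), (2, 9), (3, 9), (5, 3), (5, 8), (9, 0), (9, 8), (10, 3), (10, 7)}; count = 11.

For each of the 121 pairs (x, y) ∈ F_11², evaluate f(x, y) mod 11. Record the zeros.
  x = 0: [0↦0, 1↦0, 2↦2, 3↦6, 4↦1, 5↦9, 6↦8, 7↦9, 8↦1, 9↦6, 10↦2]  zeros at y ∈ {0, 1}
  x = 1: [0↦3, 1↦1, 2↦1, 3↦3, 4↦7, 5↦2, 6↦10, 7↦9, 8↦10, 9↦2, 10↦7]  zeros at y ∈ ∅
  x = 2: [0↦8, 1↦4, 2↦2, 3↦2, 4↦4, 5↦8, 6↦3, 7↦0, 8↦10, 9↦0, 10↦3]  zeros at y ∈ {7, 9}
  x = 3: [0↦4, 1↦9, 2↦5, 3↦3, 4↦3, 5↦5, 6↦9, 7↦4, 8↦1, 9↦0, 10↦1]  zeros at y ∈ {9}
  x = 4: [0↦2, 1↦5, 2↦10, 3↦6, 4↦4, 5↦4, 6↦6, 7↦10, 8↦5, 9↦2, 10↦1]  zeros at y ∈ ∅
  x = 5: [0↦2, 1↦3, 2↦6, 3↦0, 4↦7, 5↦5, 6↦5, 7↦7, 8↦0, 9↦6, 10↦3]  zeros at y ∈ {3, 8}
  x = 6: [0↦4, 1↦3, 2↦4, 3↦7, 4↦1, 5↦8, 6↦6, 7↦6, 8↦8, 9↦1, 10↦7]  zeros at y ∈ ∅
  x = 7: [0↦8, 1↦5, 2↦4, 3↦5, 4↦8, 5↦2, 6↦9, 7↦7, 8↦7, 9↦9, 10↦2]  zeros at y ∈ ∅
  x = 8: [0↦3, 1↦9, 2↦6, 3↦5, 4↦6, 5↦9, 6↦3, 7↦10, 8↦8, 9↦8, 10↦10]  zeros at y ∈ ∅
  x = 9: [0↦0, 1↦4, 2↦10, 3↦7, 4↦6, 5↦7, 6↦10, 7↦4, 8↦0, 9↦9, 10↦9]  zeros at y ∈ {0, 8}
  x = 10: [0↦10, 1↦1, 2↦5, 3↦0, 4↦8, 5↦7, 6↦8, 7↦0, 8↦5, 9↦1, 10↦10]  zeros at y ∈ {3, 7}
Collecting zeros: affine points = {(0, 0), (0, 1), (2, 7), (2, 9), (3, 9), (5, 3), (5, 8), (9, 0), (9, 8), (10, 3), (10, 7)}.
Total count |C(F_11)_aff| = 11.


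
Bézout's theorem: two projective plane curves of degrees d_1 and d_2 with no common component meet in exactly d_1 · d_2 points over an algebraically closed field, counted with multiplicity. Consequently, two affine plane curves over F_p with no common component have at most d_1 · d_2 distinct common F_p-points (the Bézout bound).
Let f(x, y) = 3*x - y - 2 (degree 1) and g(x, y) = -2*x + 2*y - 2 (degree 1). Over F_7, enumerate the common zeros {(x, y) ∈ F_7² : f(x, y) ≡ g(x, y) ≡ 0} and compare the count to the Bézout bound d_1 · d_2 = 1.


Common zeros: {(5, 6)}; count = 1; Bézout bound = 1.

deg(f) = 1, deg(g) = 1, so Bézout bound = 1.
Scan x ∈ F_7. For each x, list the y ∈ F_7 with f(x, y) ≡ 0 and those with g(x, y) ≡ 0 (mod 7); the common zeros in that column are the intersection.
  x = 0: f ≡ 0 at y ∈ {5}; g ≡ 0 at y ∈ {1}; common: ∅.
  x = 1: f ≡ 0 at y ∈ {1}; g ≡ 0 at y ∈ {2}; common: ∅.
  x = 2: f ≡ 0 at y ∈ {4}; g ≡ 0 at y ∈ {3}; common: ∅.
  x = 3: f ≡ 0 at y ∈ {0}; g ≡ 0 at y ∈ {4}; common: ∅.
  x = 4: f ≡ 0 at y ∈ {3}; g ≡ 0 at y ∈ {5}; common: ∅.
  x = 5: f ≡ 0 at y ∈ {6}; g ≡ 0 at y ∈ {6}; common: {6}.
  x = 6: f ≡ 0 at y ∈ {2}; g ≡ 0 at y ∈ {0}; common: ∅.
Collecting: common zeros = {(5, 6)}, so the count is 1.
Comparison with the Bézout bound: 1 ≤ 1 = deg(f)·deg(g), as expected for curves with no common component (the bound is attained).


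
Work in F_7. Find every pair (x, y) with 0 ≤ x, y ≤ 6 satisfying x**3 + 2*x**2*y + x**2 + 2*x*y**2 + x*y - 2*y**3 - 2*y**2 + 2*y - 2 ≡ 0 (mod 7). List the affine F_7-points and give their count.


Affine F_7-points: {(0, 4), (1, 0), (4, 5), (6, 2), (6, 4), (6, 6)}; count = 6.

For each of the 49 pairs (x, y) ∈ F_7², evaluate f(x, y) mod 7. Record the zeros.
  x = 0: [0↦5, 1↦3, 2↦6, 3↦2, 4↦0, 5↦2, 6↦3]  zeros at y ∈ {4}
  x = 1: [0↦0, 1↦3, 2↦1, 3↦3, 4↦4, 5↦6, 6↦4]  zeros at y ∈ {0}
  x = 2: [0↦3, 1↦1, 2↦5, 3↦3, 4↦4, 5↦3, 6↦2]  zeros at y ∈ ∅
  x = 3: [0↦6, 1↦3, 2↦3, 3↦1, 4↦6, 5↦6, 6↦3]  zeros at y ∈ ∅
  x = 4: [0↦1, 1↦1, 2↦1, 3↦3, 4↦2, 5↦0, 6↦6]  zeros at y ∈ {5}
  x = 5: [0↦1, 1↦1, 2↦5, 3↦1, 4↦5, 5↦5, 6↦3]  zeros at y ∈ ∅
  x = 6: [0↦5, 1↦2, 2↦0, 3↦1, 4↦0, 5↦6, 6↦0]  zeros at y ∈ {2, 4, 6}
Collecting zeros: affine points = {(0, 4), (1, 0), (4, 5), (6, 2), (6, 4), (6, 6)}.
Total count |C(F_7)_aff| = 6.


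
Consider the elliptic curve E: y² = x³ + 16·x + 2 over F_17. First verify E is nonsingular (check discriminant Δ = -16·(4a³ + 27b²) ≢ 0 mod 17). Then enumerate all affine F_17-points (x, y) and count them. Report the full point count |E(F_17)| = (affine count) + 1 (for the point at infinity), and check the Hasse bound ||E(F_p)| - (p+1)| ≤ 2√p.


Affine points = {(0, 6), (0, 11), (1, 6), (1, 11), (2, 5), (2, 12), (3, 3), (3, 14), (6, 5), (6, 12), (7, 7), (7, 10), (8, 8), (8, 9), (9, 5), (9, 12), (11, 8), (11, 9), (12, 1), (12, 16), (15, 8), (15, 9), (16, 6), (16, 11)}; affine count = 24; |E(F_17)| = 25.

Discriminant check: Δ ∝ 4a³ + 27b² = 4·16³ + 27·2² = 4·4096 + 27·4 ≡ 2 (mod 17). Nonzero ⇒ E is nonsingular.
For each x ∈ F_17, compute rhs = x³ + 16·x + 2 mod 17, then count y ∈ F_17 with y² ≡ rhs.
  x = 0: rhs = 2, matching y values: 6, 11 (2 points).
  x = 1: rhs = 2, matching y values: 6, 11 (2 points).
  x = 2: rhs = 8, matching y values: 5, 12 (2 points).
  x = 3: rhs = 9, matching y values: 3, 14 (2 points).
  x = 4: rhs = 11, matching y values: none (0 points).
  x = 5: rhs = 3, matching y values: none (0 points).
  x = 6: rhs = 8, matching y values: 5, 12 (2 points).
  x = 7: rhs = 15, matching y values: 7, 10 (2 points).
  x = 8: rhs = 13, matching y values: 8, 9 (2 points).
  x = 9: rhs = 8, matching y values: 5, 12 (2 points).
  x = 10: rhs = 6, matching y values: none (0 points).
  x = 11: rhs = 13, matching y values: 8, 9 (2 points).
  x = 12: rhs = 1, matching y values: 1, 16 (2 points).
  x = 13: rhs = 10, matching y values: none (0 points).
  x = 14: rhs = 12, matching y values: none (0 points).
  x = 15: rhs = 13, matching y values: 8, 9 (2 points).
  x = 16: rhs = 2, matching y values: 6, 11 (2 points).
Total affine count: 24.
Full point count |E(F_17)| = 24 + 1 = 25.
Hasse bound: |25 − (17+1)| = |7| = 7 ≤ 2√17 ≈ 8.2462 ✓.


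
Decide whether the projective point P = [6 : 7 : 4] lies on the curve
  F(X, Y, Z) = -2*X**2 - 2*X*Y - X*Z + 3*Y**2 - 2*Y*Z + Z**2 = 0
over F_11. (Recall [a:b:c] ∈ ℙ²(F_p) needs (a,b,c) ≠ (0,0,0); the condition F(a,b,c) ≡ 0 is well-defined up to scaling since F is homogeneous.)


F(6,7,4) ≡ 4 (mod 11); P is NOT on the curve.

Evaluate F(6, 7, 4) term-by-term (mod 11).
  -2*X**2 ↦ -2·36·1·1 = -72
  -2*X*Y ↦ -2·6·7·1 = -84
  -X*Z ↦ -1·6·1·4 = -24
  3*Y**2 ↦ 3·1·49·1 = 147
  -2*Y*Z ↦ -2·1·7·4 = -56
  Z**2 ↦ 1·1·1·16 = 16
Sum: F(6, 7, 4) = (-72) + (-84) + (-24) + (147) + (-56) + (16) = -73.
Reducing mod 11: -73 ≡ 4 (mod 11).
Since F(a, b, c) ≡ 4 ≠ 0 (mod 11), P does NOT lie on the curve.


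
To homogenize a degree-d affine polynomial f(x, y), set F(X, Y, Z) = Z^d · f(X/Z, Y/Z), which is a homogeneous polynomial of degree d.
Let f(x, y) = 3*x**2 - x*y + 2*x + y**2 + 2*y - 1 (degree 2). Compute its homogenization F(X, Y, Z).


F(X, Y, Z) = 3*X**2 - X*Y + 2*X*Z + Y**2 + 2*Y*Z - Z**2

deg(f) = 2.
Substitute x = X/Z, y = Y/Z into f, then multiply by Z^2.
  monomial 3·x^2·y^0 ↦ 3·X^2·Y^0·Z^0.
  monomial -1·x^1·y^1 ↦ -1·X^1·Y^1·Z^0.
  monomial 2·x^1·y^0 ↦ 2·X^1·Y^0·Z^1.
  monomial 1·x^0·y^2 ↦ 1·X^0·Y^2·Z^0.
  monomial 2·x^0·y^1 ↦ 2·X^0·Y^1·Z^1.
  monomial -1·x^0·y^0 ↦ -1·X^0·Y^0·Z^2.
Collecting: F(X, Y, Z) = 3*X**2 - X*Y + 2*X*Z + Y**2 + 2*Y*Z - Z**2.


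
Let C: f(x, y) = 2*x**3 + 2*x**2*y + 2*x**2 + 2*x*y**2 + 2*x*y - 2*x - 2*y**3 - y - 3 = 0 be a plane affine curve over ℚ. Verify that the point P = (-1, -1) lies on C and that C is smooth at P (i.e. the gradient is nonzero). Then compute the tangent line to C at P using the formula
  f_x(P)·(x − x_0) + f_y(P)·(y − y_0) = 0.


Tangent line at P: 4*x - 3*y + 1 = 0.

Step 1: f(-1, -1) = 0, so P lies on C.
Step 2: partial derivatives
  f_x(x, y) = 6*x**2 + 4*x*y + 4*x + 2*y**2 + 2*y - 2, f_y(x, y) = 2*x**2 + 4*x*y + 2*x - 6*y**2 - 1.
  f_x(P) = 4, f_y(P) = -3 (gradient nonzero, so P is smooth).
Step 3: tangent line at P: 4·(x − -1) + -3·(y − -1) = 0.
Expanding: 4*x - 3*y + 1 = 0.


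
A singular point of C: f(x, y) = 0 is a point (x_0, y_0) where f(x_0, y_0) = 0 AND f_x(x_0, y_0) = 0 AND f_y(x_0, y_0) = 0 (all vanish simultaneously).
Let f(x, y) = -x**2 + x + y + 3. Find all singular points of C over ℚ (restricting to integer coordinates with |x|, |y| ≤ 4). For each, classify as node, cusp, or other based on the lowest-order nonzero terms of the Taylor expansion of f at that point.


No singular points in the scanned grid; C is smooth there.

Compute partial derivatives:
  f_x = 1 - 2*x.
  f_y = 1.
f_y = 1 is a nonzero constant, so f_y never vanishes: no point (x, y) can satisfy f = f_x = f_y = 0. In particular no (x, y) ∈ {−4, ..., 4}² is singular; the curve is smooth.


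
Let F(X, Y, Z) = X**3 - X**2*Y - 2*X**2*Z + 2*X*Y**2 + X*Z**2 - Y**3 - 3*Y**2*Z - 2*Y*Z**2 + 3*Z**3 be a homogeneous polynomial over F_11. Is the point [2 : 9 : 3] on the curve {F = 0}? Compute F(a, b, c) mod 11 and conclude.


F(2,9,3) ≡ 5 (mod 11); P is NOT on the curve.

Evaluate F(2, 9, 3) term-by-term (mod 11).
  X**3 ↦ 1·8·1·1 = 8
  -X**2*Y ↦ -1·4·9·1 = -36
  -2*X**2*Z ↦ -2·4·1·3 = -24
  2*X*Y**2 ↦ 2·2·81·1 = 324
  X*Z**2 ↦ 1·2·1·9 = 18
  -Y**3 ↦ -1·1·729·1 = -729
  -3*Y**2*Z ↦ -3·1·81·3 = -729
  -2*Y*Z**2 ↦ -2·1·9·9 = -162
  3*Z**3 ↦ 3·1·1·27 = 81
Sum: F(2, 9, 3) = (8) + (-36) + (-24) + (324) + (18) + (-729) + (-729) + (-162) + (81) = -1249.
Reducing mod 11: -1249 ≡ 5 (mod 11).
Since F(a, b, c) ≡ 5 ≠ 0 (mod 11), P does NOT lie on the curve.


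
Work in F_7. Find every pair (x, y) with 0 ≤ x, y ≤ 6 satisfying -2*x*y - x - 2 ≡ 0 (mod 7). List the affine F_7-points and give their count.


Affine F_7-points: {(1, 2), (2, 6), (3, 5), (4, 1), (5, 0), (6, 4)}; count = 6.

For each of the 49 pairs (x, y) ∈ F_7², evaluate f(x, y) mod 7. Record the zeros.
  x = 0: [0↦5, 1↦5, 2↦5, 3↦5, 4↦5, 5↦5, 6↦5]  zeros at y ∈ ∅
  x = 1: [0↦4, 1↦2, 2↦0, 3↦5, 4↦3, 5↦1, 6↦6]  zeros at y ∈ {2}
  x = 2: [0↦3, 1↦6, 2↦2, 3↦5, 4↦1, 5↦4, 6↦0]  zeros at y ∈ {6}
  x = 3: [0↦2, 1↦3, 2↦4, 3↦5, 4↦6, 5↦0, 6↦1]  zeros at y ∈ {5}
  x = 4: [0↦1, 1↦0, 2↦6, 3↦5, 4↦4, 5↦3, 6↦2]  zeros at y ∈ {1}
  x = 5: [0↦0, 1↦4, 2↦1, 3↦5, 4↦2, 5↦6, 6↦3]  zeros at y ∈ {0}
  x = 6: [0↦6, 1↦1, 2↦3, 3↦5, 4↦0, 5↦2, 6↦4]  zeros at y ∈ {4}
Collecting zeros: affine points = {(1, 2), (2, 6), (3, 5), (4, 1), (5, 0), (6, 4)}.
Total count |C(F_7)_aff| = 6.


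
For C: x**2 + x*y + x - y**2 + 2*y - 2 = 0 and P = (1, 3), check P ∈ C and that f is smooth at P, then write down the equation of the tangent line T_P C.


Tangent line at P: 6*x - 3*y + 3 = 0.

Step 1: f(1, 3) = 0, so P lies on C.
Step 2: partial derivatives
  f_x(x, y) = 2*x + y + 1, f_y(x, y) = x - 2*y + 2.
  f_x(P) = 6, f_y(P) = -3 (gradient nonzero, so P is smooth).
Step 3: tangent line at P: 6·(x − 1) + -3·(y − 3) = 0.
Expanding: 6*x - 3*y + 3 = 0.


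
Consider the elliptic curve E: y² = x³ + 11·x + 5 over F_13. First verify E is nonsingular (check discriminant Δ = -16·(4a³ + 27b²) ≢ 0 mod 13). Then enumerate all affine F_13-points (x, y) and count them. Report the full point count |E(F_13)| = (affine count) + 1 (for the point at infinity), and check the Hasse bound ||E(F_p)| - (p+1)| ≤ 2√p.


Affine points = {(1, 2), (1, 11), (2, 3), (2, 10), (3, 0), (4, 3), (4, 10), (5, 4), (5, 9), (6, 1), (6, 12), (7, 3), (7, 10), (9, 1), (9, 12), (10, 6), (10, 7), (11, 1), (11, 12)}; affine count = 19; |E(F_13)| = 20.

Discriminant check: Δ ∝ 4a³ + 27b² = 4·11³ + 27·5² = 4·1331 + 27·25 ≡ 6 (mod 13). Nonzero ⇒ E is nonsingular.
For each x ∈ F_13, compute rhs = x³ + 11·x + 5 mod 13, then count y ∈ F_13 with y² ≡ rhs.
  x = 0: rhs = 5, matching y values: none (0 points).
  x = 1: rhs = 4, matching y values: 2, 11 (2 points).
  x = 2: rhs = 9, matching y values: 3, 10 (2 points).
  x = 3: rhs = 0, matching y values: 0 (1 points).
  x = 4: rhs = 9, matching y values: 3, 10 (2 points).
  x = 5: rhs = 3, matching y values: 4, 9 (2 points).
  x = 6: rhs = 1, matching y values: 1, 12 (2 points).
  x = 7: rhs = 9, matching y values: 3, 10 (2 points).
  x = 8: rhs = 7, matching y values: none (0 points).
  x = 9: rhs = 1, matching y values: 1, 12 (2 points).
  x = 10: rhs = 10, matching y values: 6, 7 (2 points).
  x = 11: rhs = 1, matching y values: 1, 12 (2 points).
  x = 12: rhs = 6, matching y values: none (0 points).
Total affine count: 19.
Full point count |E(F_13)| = 19 + 1 = 20.
Hasse bound: |20 − (13+1)| = |6| = 6 ≤ 2√13 ≈ 7.2111 ✓.


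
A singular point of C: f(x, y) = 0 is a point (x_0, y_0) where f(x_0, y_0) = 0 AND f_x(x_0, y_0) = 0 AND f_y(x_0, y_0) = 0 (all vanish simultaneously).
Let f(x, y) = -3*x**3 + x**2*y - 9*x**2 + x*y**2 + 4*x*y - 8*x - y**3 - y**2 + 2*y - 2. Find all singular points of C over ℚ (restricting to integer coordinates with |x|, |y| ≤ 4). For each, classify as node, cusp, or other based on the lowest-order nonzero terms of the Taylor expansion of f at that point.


Singular points: {(-1, -1)}; classification: node.

Compute partial derivatives:
  f_x = -9*x**2 + 2*x*y - 18*x + y**2 + 4*y - 8.
  f_y = x**2 + 2*x*y + 4*x - 3*y**2 - 2*y + 2.
Scan x_0 ∈ {−4, ..., 4}. For each x_0, f_y(x_0, y) is a polynomial in y; find its integer roots y ∈ {−4, ..., 4}, then test f_x and f at those candidates.
  x = -4: f_y(-4, y) = -3*y**2 - 10*y + 2; no integer root y with |y| ≤ 4.
  x = -3: f_y(-3, y) = -3*y**2 - 8*y - 1; no integer root y with |y| ≤ 4.
  x = -2: f_y(-2, y) = -3*y**2 - 6*y - 2; no integer root y with |y| ≤ 4.
  x = -1: f_y(-1, y) = -3*y**2 - 4*y - 1; vanishes at y ∈ {-1}. (-1, -1): f_x = 0, f = 0 — SINGULAR.
  x = 0: f_y(0, y) = -3*y**2 - 2*y + 2; no integer root y with |y| ≤ 4.
  x = 1: f_y(1, y) = 7 - 3*y**2; no integer root y with |y| ≤ 4.
  x = 2: f_y(2, y) = -3*y**2 + 2*y + 14; no integer root y with |y| ≤ 4.
  x = 3: f_y(3, y) = -3*y**2 + 4*y + 23; no integer root y with |y| ≤ 4.
  x = 4: f_y(4, y) = -3*y**2 + 6*y + 34; no integer root y with |y| ≤ 4.
Only singular point on the grid: (-1, -1).
Classify: substitute x = -1 + u, y = -1 + v and expand: f = -3*u**3 + u**2*v - u**2 + u*v**2 - v**3 + v**2.
No constant or linear terms (consistent with a singular point). Quadratic part: -u**2 + v**2. Cubic part: -3*u**3 + u**2*v + u*v**2 - v**3.
The quadratic part v**2 - u**2 = (v − u)(v + u) splits into two distinct linear factors, so there are two distinct tangent lines y − -1 = ±(x − -1) — this is a node (ordinary double point).
Classification: node.


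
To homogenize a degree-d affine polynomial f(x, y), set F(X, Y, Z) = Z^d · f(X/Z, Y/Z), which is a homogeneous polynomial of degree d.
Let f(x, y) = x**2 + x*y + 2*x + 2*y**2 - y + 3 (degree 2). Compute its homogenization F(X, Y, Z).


F(X, Y, Z) = X**2 + X*Y + 2*X*Z + 2*Y**2 - Y*Z + 3*Z**2

deg(f) = 2.
Substitute x = X/Z, y = Y/Z into f, then multiply by Z^2.
  monomial 1·x^2·y^0 ↦ 1·X^2·Y^0·Z^0.
  monomial 1·x^1·y^1 ↦ 1·X^1·Y^1·Z^0.
  monomial 2·x^1·y^0 ↦ 2·X^1·Y^0·Z^1.
  monomial 2·x^0·y^2 ↦ 2·X^0·Y^2·Z^0.
  monomial -1·x^0·y^1 ↦ -1·X^0·Y^1·Z^1.
  monomial 3·x^0·y^0 ↦ 3·X^0·Y^0·Z^2.
Collecting: F(X, Y, Z) = X**2 + X*Y + 2*X*Z + 2*Y**2 - Y*Z + 3*Z**2.


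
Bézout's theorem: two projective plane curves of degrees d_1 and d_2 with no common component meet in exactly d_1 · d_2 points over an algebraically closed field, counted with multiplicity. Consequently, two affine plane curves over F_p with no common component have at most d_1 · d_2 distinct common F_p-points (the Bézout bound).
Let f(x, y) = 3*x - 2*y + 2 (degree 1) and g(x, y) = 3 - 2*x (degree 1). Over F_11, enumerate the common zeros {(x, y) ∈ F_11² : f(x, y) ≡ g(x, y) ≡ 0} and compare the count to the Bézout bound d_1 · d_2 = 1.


Common zeros: {(7, 6)}; count = 1; Bézout bound = 1.

deg(f) = 1, deg(g) = 1, so Bézout bound = 1.
Scan x ∈ F_11. For each x, list the y ∈ F_11 with f(x, y) ≡ 0 and those with g(x, y) ≡ 0 (mod 11); the common zeros in that column are the intersection.
  x = 0: f ≡ 0 at y ∈ {1}; g ≡ 0 at y ∈ ∅; common: ∅.
  x = 1: f ≡ 0 at y ∈ {8}; g ≡ 0 at y ∈ ∅; common: ∅.
  x = 2: f ≡ 0 at y ∈ {4}; g ≡ 0 at y ∈ ∅; common: ∅.
  x = 3: f ≡ 0 at y ∈ {0}; g ≡ 0 at y ∈ ∅; common: ∅.
  x = 4: f ≡ 0 at y ∈ {7}; g ≡ 0 at y ∈ ∅; common: ∅.
  x = 5: f ≡ 0 at y ∈ {3}; g ≡ 0 at y ∈ ∅; common: ∅.
  x = 6: f ≡ 0 at y ∈ {10}; g ≡ 0 at y ∈ ∅; common: ∅.
  x = 7: f ≡ 0 at y ∈ {6}; g ≡ 0 at y ∈ {0, 1, 2, 3, 4, 5, 6, 7, 8, 9, 10}; common: {6}.
  x = 8: f ≡ 0 at y ∈ {2}; g ≡ 0 at y ∈ ∅; common: ∅.
  x = 9: f ≡ 0 at y ∈ {9}; g ≡ 0 at y ∈ ∅; common: ∅.
  x = 10: f ≡ 0 at y ∈ {5}; g ≡ 0 at y ∈ ∅; common: ∅.
Collecting: common zeros = {(7, 6)}, so the count is 1.
Comparison with the Bézout bound: 1 ≤ 1 = deg(f)·deg(g), as expected for curves with no common component (the bound is attained).


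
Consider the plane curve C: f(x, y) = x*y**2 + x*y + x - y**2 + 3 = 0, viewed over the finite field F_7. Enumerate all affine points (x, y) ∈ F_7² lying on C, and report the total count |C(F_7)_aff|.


Affine F_7-points: {(1, 3), (4, 0), (4, 1), (5, 5), (5, 6)}; count = 5.

For each of the 49 pairs (x, y) ∈ F_7², evaluate f(x, y) mod 7. Record the zeros.
  x = 0: [0↦3, 1↦2, 2↦6, 3↦1, 4↦1, 5↦6, 6↦2]  zeros at y ∈ ∅
  x = 1: [0↦4, 1↦5, 2↦6, 3↦0, 4↦1, 5↦2, 6↦3]  zeros at y ∈ {3}
  x = 2: [0↦5, 1↦1, 2↦6, 3↦6, 4↦1, 5↦5, 6↦4]  zeros at y ∈ ∅
  x = 3: [0↦6, 1↦4, 2↦6, 3↦5, 4↦1, 5↦1, 6↦5]  zeros at y ∈ ∅
  x = 4: [0↦0, 1↦0, 2↦6, 3↦4, 4↦1, 5↦4, 6↦6]  zeros at y ∈ {0, 1}
  x = 5: [0↦1, 1↦3, 2↦6, 3↦3, 4↦1, 5↦0, 6↦0]  zeros at y ∈ {5, 6}
  x = 6: [0↦2, 1↦6, 2↦6, 3↦2, 4↦1, 5↦3, 6↦1]  zeros at y ∈ ∅
Collecting zeros: affine points = {(1, 3), (4, 0), (4, 1), (5, 5), (5, 6)}.
Total count |C(F_7)_aff| = 5.


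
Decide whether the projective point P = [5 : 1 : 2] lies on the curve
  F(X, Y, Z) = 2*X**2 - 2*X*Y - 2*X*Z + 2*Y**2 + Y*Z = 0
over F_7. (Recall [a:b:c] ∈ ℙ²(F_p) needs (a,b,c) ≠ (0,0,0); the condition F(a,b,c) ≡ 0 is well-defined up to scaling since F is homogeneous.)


F(5,1,2) ≡ 3 (mod 7); P is NOT on the curve.

Evaluate F(5, 1, 2) term-by-term (mod 7).
  2*X**2 ↦ 2·25·1·1 = 50
  -2*X*Y ↦ -2·5·1·1 = -10
  -2*X*Z ↦ -2·5·1·2 = -20
  2*Y**2 ↦ 2·1·1·1 = 2
  Y*Z ↦ 1·1·1·2 = 2
Sum: F(5, 1, 2) = (50) + (-10) + (-20) + (2) + (2) = 24.
Reducing mod 7: 24 ≡ 3 (mod 7).
Since F(a, b, c) ≡ 3 ≠ 0 (mod 7), P does NOT lie on the curve.


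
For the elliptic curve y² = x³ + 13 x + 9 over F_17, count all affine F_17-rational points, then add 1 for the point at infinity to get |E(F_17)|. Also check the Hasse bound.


Affine points = {(0, 3), (0, 14), (2, 3), (2, 14), (7, 1), (7, 16), (8, 8), (8, 9), (10, 0), (11, 2), (11, 15), (15, 3), (15, 14)}; affine count = 13; |E(F_17)| = 14.

Discriminant check: Δ ∝ 4a³ + 27b² = 4·13³ + 27·9² = 4·2197 + 27·81 ≡ 10 (mod 17). Nonzero ⇒ E is nonsingular.
For each x ∈ F_17, compute rhs = x³ + 13·x + 9 mod 17, then count y ∈ F_17 with y² ≡ rhs.
  x = 0: rhs = 9, matching y values: 3, 14 (2 points).
  x = 1: rhs = 6, matching y values: none (0 points).
  x = 2: rhs = 9, matching y values: 3, 14 (2 points).
  x = 3: rhs = 7, matching y values: none (0 points).
  x = 4: rhs = 6, matching y values: none (0 points).
  x = 5: rhs = 12, matching y values: none (0 points).
  x = 6: rhs = 14, matching y values: none (0 points).
  x = 7: rhs = 1, matching y values: 1, 16 (2 points).
  x = 8: rhs = 13, matching y values: 8, 9 (2 points).
  x = 9: rhs = 5, matching y values: none (0 points).
  x = 10: rhs = 0, matching y values: 0 (1 points).
  x = 11: rhs = 4, matching y values: 2, 15 (2 points).
  x = 12: rhs = 6, matching y values: none (0 points).
  x = 13: rhs = 12, matching y values: none (0 points).
  x = 14: rhs = 11, matching y values: none (0 points).
  x = 15: rhs = 9, matching y values: 3, 14 (2 points).
  x = 16: rhs = 12, matching y values: none (0 points).
Total affine count: 13.
Full point count |E(F_17)| = 13 + 1 = 14.
Hasse bound: |14 − (17+1)| = |-4| = 4 ≤ 2√17 ≈ 8.2462 ✓.


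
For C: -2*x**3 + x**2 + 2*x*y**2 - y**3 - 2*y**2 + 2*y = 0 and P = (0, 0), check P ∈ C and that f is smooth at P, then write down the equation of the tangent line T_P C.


Tangent line at P: 2*y = 0.

Step 1: f(0, 0) = 0, so P lies on C.
Step 2: partial derivatives
  f_x(x, y) = -6*x**2 + 2*x + 2*y**2, f_y(x, y) = 4*x*y - 3*y**2 - 4*y + 2.
  f_x(P) = 0, f_y(P) = 2 (gradient nonzero, so P is smooth).
Step 3: tangent line at P: 0·(x − 0) + 2·(y − 0) = 0.
Expanding: 2*y = 0.


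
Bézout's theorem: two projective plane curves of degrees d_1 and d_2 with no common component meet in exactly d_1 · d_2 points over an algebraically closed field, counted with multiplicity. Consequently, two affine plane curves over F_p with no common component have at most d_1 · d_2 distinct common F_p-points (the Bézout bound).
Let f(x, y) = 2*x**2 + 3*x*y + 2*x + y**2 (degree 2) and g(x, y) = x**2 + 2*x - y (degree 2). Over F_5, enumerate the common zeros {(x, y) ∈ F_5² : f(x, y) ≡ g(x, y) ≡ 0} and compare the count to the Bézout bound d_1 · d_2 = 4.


Common zeros: {(0, 0)}; count = 1; Bézout bound = 4.

deg(f) = 2, deg(g) = 2, so Bézout bound = 4.
Scan x ∈ F_5. For each x, list the y ∈ F_5 with f(x, y) ≡ 0 and those with g(x, y) ≡ 0 (mod 5); the common zeros in that column are the intersection.
  x = 0: f ≡ 0 at y ∈ {0}; g ≡ 0 at y ∈ {0}; common: {0}.
  x = 1: f ≡ 0 at y ∈ ∅; g ≡ 0 at y ∈ {3}; common: ∅.
  x = 2: f ≡ 0 at y ∈ ∅; g ≡ 0 at y ∈ {3}; common: ∅.
  x = 3: f ≡ 0 at y ∈ {3}; g ≡ 0 at y ∈ {0}; common: ∅.
  x = 4: f ≡ 0 at y ∈ {0, 3}; g ≡ 0 at y ∈ {4}; common: ∅.
Collecting: common zeros = {(0, 0)}, so the count is 1.
Comparison with the Bézout bound: 1 ≤ 4 = deg(f)·deg(g), as expected for curves with no common component (the affine F_5-count falls short of the bound because intersections may lie at infinity, over extension fields, or carry multiplicity).
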